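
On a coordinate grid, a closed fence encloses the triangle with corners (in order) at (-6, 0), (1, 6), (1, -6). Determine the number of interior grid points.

By the shoelace formula, twice the signed area is |[(-6)·6 − 1·0] + [1·(-6) − 1·6] + [1·0 − (-6)·(-6)]| = 84, so the area is 42.
Along each edge there are gcd(|Δx|,|Δy|)+1 lattice points, so counting each shared vertex once the boundary has gcd(7,6) + gcd(0,12) + gcd(7,6) = 1+12+1 = 14.
By Pick's theorem A = I + B/2 − 1, so I = 42 − 14/2 + 1 = 36.

36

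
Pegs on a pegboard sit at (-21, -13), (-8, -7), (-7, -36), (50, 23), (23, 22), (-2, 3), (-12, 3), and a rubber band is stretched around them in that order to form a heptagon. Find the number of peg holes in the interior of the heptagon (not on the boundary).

By the shoelace formula, twice the signed area is |((-21)·(-7) − (-8)·(-13)) + ((-8)·(-36) − (-7)·(-7)) + ((-7)·23 − 50·(-36)) + (50·22 − 23·23) + (23·3 − (-2)·22) + ((-2)·3 − (-12)·3) + ((-12)·(-13) − (-21)·3)| = 2854, so the area is 1427.
Along each edge there are gcd(|Δx|,|Δy|)+1 lattice points, so counting each shared vertex once the boundary has gcd(13,6) + gcd(1,29) + gcd(57,59) + gcd(27,1) + gcd(25,19) + gcd(10,0) + gcd(9,16) = 1+1+1+1+1+10+1 = 16.
Pick's theorem gives I = A − B/2 + 1 = 1427 − 16/2 + 1 = 1420.

1420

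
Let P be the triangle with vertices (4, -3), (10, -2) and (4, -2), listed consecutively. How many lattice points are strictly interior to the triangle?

Using the shoelace formula, 2A = |[4·(-2) − 10·(-3)] + [10·(-2) − 4·(-2)] + [4·(-3) − 4·(-2)]| = 6, so the area is 3.
The number of boundary lattice points is Σ gcd(|Δx|,|Δy|) = gcd(6,1) + gcd(6,0) + gcd(0,1) = 1+6+1 = 8.
By Pick's theorem A = I + B/2 − 1, so I = 3 − 8/2 + 1 = 0.

0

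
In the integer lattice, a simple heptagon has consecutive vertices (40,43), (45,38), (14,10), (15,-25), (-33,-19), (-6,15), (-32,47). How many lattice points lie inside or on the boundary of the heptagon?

Using the shoelace formula, 2A = |(40·38 − 45·43) + (45·10 − 14·38) + (14·(-25) − 15·10) + (15·(-19) − (-33)·(-25)) + ((-33)·15 − (-6)·(-19)) + ((-6)·47 − (-32)·15) + ((-32)·43 − 40·47)| = 5774, so the area is 2887.
The number of boundary lattice points is Σ gcd(|Δx|,|Δy|) = gcd(5,5) + gcd(31,28) + gcd(1,35) + gcd(48,6) + gcd(27,34) + gcd(26,32) + gcd(72,4) = 5+1+1+6+1+2+4 = 20.
Pick's theorem gives I = A − B/2 + 1 = 2887 − 20/2 + 1 = 2878, so the closed region contains I + B = 2878 + 20 = 2898 lattice points.

2898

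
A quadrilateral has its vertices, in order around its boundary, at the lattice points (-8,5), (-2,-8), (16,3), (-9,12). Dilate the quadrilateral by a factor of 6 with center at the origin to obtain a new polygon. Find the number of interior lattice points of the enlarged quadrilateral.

8377

Using the shoelace formula, 2A = |[(-8)·(-8) − (-2)·5] + [(-2)·3 − 16·(-8)] + [16·12 − (-9)·3] + [(-9)·5 − (-8)·12]| = 466, so the area is 233.
Along each edge there are gcd(|Δx|,|Δy|)+1 lattice points, so counting each shared vertex once the boundary has gcd(6,13) + gcd(18,11) + gcd(25,9) + gcd(1,7) = 1+1+1+1 = 4.
Scaling by 6 multiplies the area by 6² = 36 (so the new area is 8388) and multiplies the boundary lattice-point count by 6, giving 24.
By Pick's theorem, the interior count of the dilated polygon is 8388 − 24/2 + 1 = 8377.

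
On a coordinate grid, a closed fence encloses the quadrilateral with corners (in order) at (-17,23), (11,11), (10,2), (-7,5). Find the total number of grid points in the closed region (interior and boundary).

275

By the shoelace formula, twice the signed area is |[(-17)·11 − 11·23] + [11·2 − 10·11] + [10·5 − (-7)·2] + [(-7)·23 − (-17)·5]| = 540, so the area is 270.
Along each edge there are gcd(|Δx|,|Δy|)+1 lattice points, so counting each shared vertex once the boundary has gcd(28,12) + gcd(1,9) + gcd(17,3) + gcd(10,18) = 4+1+1+2 = 8.
Pick's theorem gives I = A − B/2 + 1 = 270 − 8/2 + 1 = 267, so the closed region contains I + B = 267 + 8 = 275 lattice points.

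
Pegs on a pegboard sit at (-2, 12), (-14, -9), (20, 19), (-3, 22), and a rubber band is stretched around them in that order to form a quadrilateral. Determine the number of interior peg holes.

300

The shoelace formula gives twice the area as |((-2)·(-9) − (-14)·12) + ((-14)·19 − 20·(-9)) + (20·22 − (-3)·19) + ((-3)·12 − (-2)·22)| = 605, so the area is 605/2.
The number of boundary lattice points is Σ gcd(|Δx|,|Δy|) = gcd(12,21) + gcd(34,28) + gcd(23,3) + gcd(1,10) = 3+2+1+1 = 7.
By Pick's theorem A = I + B/2 − 1, so I = 605/2 − 7/2 + 1 = 300.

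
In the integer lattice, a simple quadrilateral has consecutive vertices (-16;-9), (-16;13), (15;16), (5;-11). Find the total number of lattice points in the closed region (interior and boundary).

648

By the shoelace formula, twice the signed area is |[(-16)·13 − (-16)·(-9)] + [(-16)·16 − 15·13] + [15·(-11) − 5·16] + [5·(-9) − (-16)·(-11)]| = 1269, so the area is 1269/2.
The number of boundary lattice points is Σ gcd(|Δx|,|Δy|) = gcd(0,22) + gcd(31,3) + gcd(10,27) + gcd(21,2) = 22+1+1+1 = 25.
Pick's theorem gives I = A − B/2 + 1 = 1269/2 − 25/2 + 1 = 623, so the closed region contains I + B = 623 + 25 = 648 lattice points.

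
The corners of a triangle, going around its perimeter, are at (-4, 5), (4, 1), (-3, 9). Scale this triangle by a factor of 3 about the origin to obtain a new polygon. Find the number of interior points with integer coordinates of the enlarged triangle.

154

Using the shoelace formula, 2A = |[(-4)·1 − 4·5] + [4·9 − (-3)·1] + [(-3)·5 − (-4)·9]| = 36, so the area is 18.
Summing gcd(|Δx|,|Δy|) over the edges gives the boundary count: gcd(8,4) + gcd(7,8) + gcd(1,4) = 4+1+1 = 6.
Scaling by 3 multiplies the area by 3² = 9 (so the new area is 162) and multiplies the boundary lattice-point count by 3, giving 18.
By Pick's theorem, the interior count of the dilated polygon is 162 − 18/2 + 1 = 154.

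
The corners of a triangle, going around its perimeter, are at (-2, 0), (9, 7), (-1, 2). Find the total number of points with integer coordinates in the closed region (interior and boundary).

Using the shoelace formula, 2A = |[(-2)·7 − 9·0] + [9·2 − (-1)·7] + [(-1)·0 − (-2)·2]| = 15, so the area is 7.5.
Along each edge there are gcd(|Δx|,|Δy|)+1 lattice points, so counting each shared vertex once the boundary has gcd(11,7) + gcd(10,5) + gcd(1,2) = 1+5+1 = 7.
Pick's theorem gives I = A − B/2 + 1 = 7.5 − 7/2 + 1 = 5, so the closed region contains I + B = 5 + 7 = 12 lattice points.

12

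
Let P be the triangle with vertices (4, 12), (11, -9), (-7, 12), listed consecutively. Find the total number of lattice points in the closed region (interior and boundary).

127

By the shoelace formula, twice the signed area is |[4·(-9) − 11·12] + [11·12 − (-7)·(-9)] + [(-7)·12 − 4·12]| = 231, so the area is 115.5.
The number of boundary lattice points is Σ gcd(|Δx|,|Δy|) = gcd(7,21) + gcd(18,21) + gcd(11,0) = 7+3+11 = 21.
Pick's theorem gives I = A − B/2 + 1 = 115.5 − 21/2 + 1 = 106, so the closed region contains I + B = 106 + 21 = 127 lattice points.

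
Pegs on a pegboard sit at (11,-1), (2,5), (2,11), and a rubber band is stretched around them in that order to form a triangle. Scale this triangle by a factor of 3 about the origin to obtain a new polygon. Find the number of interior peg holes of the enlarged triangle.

226

By the shoelace formula, twice the signed area is |[11·5 − 2·(-1)] + [2·11 − 2·5] + [2·(-1) − 11·11]| = 54, so the area is 27.
Summing gcd(|Δx|,|Δy|) over the edges gives the boundary count: gcd(9,6) + gcd(0,6) + gcd(9,12) = 3+6+3 = 12.
Scaling by 3 multiplies the area by 3² = 9 (so the new area is 243) and multiplies the boundary lattice-point count by 3, giving 36.
By Pick's theorem, the interior count of the dilated polygon is 243 − 36/2 + 1 = 226.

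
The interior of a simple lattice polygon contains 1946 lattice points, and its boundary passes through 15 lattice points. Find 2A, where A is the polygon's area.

3905

By Pick's theorem, A = I + B/2 − 1 = 1946 + 15/2 − 1 = 3905/2.
Hence 2A = 3905.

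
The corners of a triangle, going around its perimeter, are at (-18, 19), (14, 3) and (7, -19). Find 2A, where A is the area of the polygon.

The shoelace formula gives twice the area as |((-18)·3 − 14·19) + (14·(-19) − 7·3) + (7·19 − (-18)·(-19))| = 816, so the area is 408.

816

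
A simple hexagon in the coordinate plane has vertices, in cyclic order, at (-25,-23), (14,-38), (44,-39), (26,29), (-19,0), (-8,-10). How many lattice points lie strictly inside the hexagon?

2678

The shoelace formula gives twice the area as |[(-25)·(-38) − 14·(-23)] + [14·(-39) − 44·(-38)] + [44·29 − 26·(-39)] + [26·0 − (-19)·29] + [(-19)·(-10) − (-8)·0] + [(-8)·(-23) − (-25)·(-10)]| = 5363, so the area is 2681.5.
Along each edge there are gcd(|Δx|,|Δy|)+1 lattice points, so counting each shared vertex once the boundary has gcd(39,15) + gcd(30,1) + gcd(18,68) + gcd(45,29) + gcd(11,10) + gcd(17,13) = 3+1+2+1+1+1 = 9.
By Pick's theorem A = I + B/2 − 1, so I = 2681.5 − 9/2 + 1 = 2678.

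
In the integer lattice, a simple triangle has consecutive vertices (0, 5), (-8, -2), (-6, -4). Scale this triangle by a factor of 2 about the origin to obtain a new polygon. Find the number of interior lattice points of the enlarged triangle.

55

The shoelace formula gives twice the area as |(0·(-2) − (-8)·5) + ((-8)·(-4) − (-6)·(-2)) + ((-6)·5 − 0·(-4))| = 30, so the area is 15.
The number of boundary lattice points is Σ gcd(|Δx|,|Δy|) = gcd(8,7) + gcd(2,2) + gcd(6,9) = 1+2+3 = 6.
Scaling by 2 multiplies the area by 2² = 4 (so the new area is 60) and multiplies the boundary lattice-point count by 2, giving 12.
By Pick's theorem, the interior count of the dilated polygon is 60 − 12/2 + 1 = 55.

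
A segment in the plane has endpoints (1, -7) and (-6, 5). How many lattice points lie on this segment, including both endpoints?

The number of lattice points on a segment between lattice points is gcd(|Δx|,|Δy|) + 1 = gcd(7,12) + 1 = 1 + 1 = 2.

2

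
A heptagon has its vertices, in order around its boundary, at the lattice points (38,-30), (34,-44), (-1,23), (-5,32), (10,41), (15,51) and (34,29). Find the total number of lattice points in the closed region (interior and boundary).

By the shoelace formula, twice the signed area is |[38·(-44) − 34·(-30)] + [34·23 − (-1)·(-44)] + [(-1)·32 − (-5)·23] + [(-5)·41 − 10·32] + [10·51 − 15·41] + [15·29 − 34·51] + [34·(-30) − 38·29]| = 3882, so the area is 1941.
Summing gcd(|Δx|,|Δy|) over the edges gives the boundary count: gcd(4,14) + gcd(35,67) + gcd(4,9) + gcd(15,9) + gcd(5,10) + gcd(19,22) + gcd(4,59) = 2+1+1+3+5+1+1 = 14.
Pick's theorem gives I = A − B/2 + 1 = 1941 − 14/2 + 1 = 1935, so the closed region contains I + B = 1935 + 14 = 1949 lattice points.

1949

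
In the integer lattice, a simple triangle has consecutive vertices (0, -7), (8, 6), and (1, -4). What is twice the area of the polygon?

By the shoelace formula, twice the signed area is |(0·6 − 8·(-7)) + (8·(-4) − 1·6) + (1·(-7) − 0·(-4))| = 11, so the area is 11/2.

11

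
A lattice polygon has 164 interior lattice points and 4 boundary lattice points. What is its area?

165

Pick's theorem states A = I + B/2 − 1, so A = 164 + 4/2 − 1 = 165.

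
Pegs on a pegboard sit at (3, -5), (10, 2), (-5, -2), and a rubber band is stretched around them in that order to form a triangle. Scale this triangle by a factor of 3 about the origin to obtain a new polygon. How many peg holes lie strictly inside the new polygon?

By the shoelace formula, twice the signed area is |[3·2 − 10·(-5)] + [10·(-2) − (-5)·2] + [(-5)·(-5) − 3·(-2)]| = 77, so the area is 38.5.
Summing gcd(|Δx|,|Δy|) over the edges gives the boundary count: gcd(7,7) + gcd(15,4) + gcd(8,3) = 7+1+1 = 9.
Scaling by 3 multiplies the area by 3² = 9 (so the new area is 346.5) and multiplies the boundary lattice-point count by 3, giving 27.
By Pick's theorem, the interior count of the dilated polygon is 346.5 − 27/2 + 1 = 334.

334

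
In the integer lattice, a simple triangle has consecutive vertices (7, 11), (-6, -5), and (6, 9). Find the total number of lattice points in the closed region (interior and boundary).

By the shoelace formula, twice the signed area is |[7·(-5) − (-6)·11] + [(-6)·9 − 6·(-5)] + [6·11 − 7·9]| = 10, so the area is 5.
Summing gcd(|Δx|,|Δy|) over the edges gives the boundary count: gcd(13,16) + gcd(12,14) + gcd(1,2) = 1+2+1 = 4.
Pick's theorem gives I = A − B/2 + 1 = 5 − 4/2 + 1 = 4, so the closed region contains I + B = 4 + 4 = 8 lattice points.

8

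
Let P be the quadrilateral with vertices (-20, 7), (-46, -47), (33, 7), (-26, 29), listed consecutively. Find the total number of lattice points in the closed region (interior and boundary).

2018

Using the shoelace formula, 2A = |((-20)·(-47) − (-46)·7) + ((-46)·7 − 33·(-47)) + (33·29 − (-26)·7) + ((-26)·7 − (-20)·29)| = 4028, so the area is 2014.
The number of boundary lattice points is Σ gcd(|Δx|,|Δy|) = gcd(26,54) + gcd(79,54) + gcd(59,22) + gcd(6,22) = 2+1+1+2 = 6.
Pick's theorem gives I = A − B/2 + 1 = 2014 − 6/2 + 1 = 2012, so the closed region contains I + B = 2012 + 6 = 2018 lattice points.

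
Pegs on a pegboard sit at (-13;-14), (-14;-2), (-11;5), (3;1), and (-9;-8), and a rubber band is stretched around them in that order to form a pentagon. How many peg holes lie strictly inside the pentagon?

By the shoelace formula, twice the signed area is |[(-13)·(-2) − (-14)·(-14)] + [(-14)·5 − (-11)·(-2)] + [(-11)·1 − 3·5] + [3·(-8) − (-9)·1] + [(-9)·(-14) − (-13)·(-8)]| = 281, so the area is 281/2.
The number of boundary lattice points is Σ gcd(|Δx|,|Δy|) = gcd(1,12) + gcd(3,7) + gcd(14,4) + gcd(12,9) + gcd(4,6) = 1+1+2+3+2 = 9.
Pick's theorem gives I = A − B/2 + 1 = 281/2 − 9/2 + 1 = 137.

137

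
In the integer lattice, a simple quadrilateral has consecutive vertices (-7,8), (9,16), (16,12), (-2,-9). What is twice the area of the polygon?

By the shoelace formula, twice the signed area is |((-7)·16 − 9·8) + (9·12 − 16·16) + (16·(-9) − (-2)·12) + ((-2)·8 − (-7)·(-9))| = 531, so the area is 265.5.

531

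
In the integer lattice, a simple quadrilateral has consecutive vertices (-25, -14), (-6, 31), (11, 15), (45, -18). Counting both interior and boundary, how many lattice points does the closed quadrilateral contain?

The shoelace formula gives twice the area as |((-25)·31 − (-6)·(-14)) + ((-6)·15 − 11·31) + (11·(-18) − 45·15) + (45·(-14) − (-25)·(-18))| = 3243, so the area is 1621.5.
The number of boundary lattice points is Σ gcd(|Δx|,|Δy|) = gcd(19,45) + gcd(17,16) + gcd(34,33) + gcd(70,4) = 1+1+1+2 = 5.
Pick's theorem gives I = A − B/2 + 1 = 1621.5 − 5/2 + 1 = 1620, so the closed region contains I + B = 1620 + 5 = 1625 lattice points.

1625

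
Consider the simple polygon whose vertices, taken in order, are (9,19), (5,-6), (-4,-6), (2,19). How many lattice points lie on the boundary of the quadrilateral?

The number of boundary lattice points is Σ gcd(|Δx|,|Δy|) = gcd(4,25) + gcd(9,0) + gcd(6,25) + gcd(7,0) = 1+9+1+7 = 18.

18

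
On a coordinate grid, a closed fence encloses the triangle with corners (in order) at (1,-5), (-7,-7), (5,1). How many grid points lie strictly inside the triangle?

17

By the shoelace formula, twice the signed area is |(1·(-7) − (-7)·(-5)) + ((-7)·1 − 5·(-7)) + (5·(-5) − 1·1)| = 40, so the area is 20.
Summing gcd(|Δx|,|Δy|) over the edges gives the boundary count: gcd(8,2) + gcd(12,8) + gcd(4,6) = 2+4+2 = 8.
By Pick's theorem A = I + B/2 − 1, so I = 20 − 8/2 + 1 = 17.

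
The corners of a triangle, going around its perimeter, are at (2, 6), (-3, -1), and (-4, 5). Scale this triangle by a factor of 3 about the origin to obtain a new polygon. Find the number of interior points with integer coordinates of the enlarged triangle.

Using the shoelace formula, 2A = |[2·(-1) − (-3)·6] + [(-3)·5 − (-4)·(-1)] + [(-4)·6 − 2·5]| = 37, so the area is 18.5.
Along each edge there are gcd(|Δx|,|Δy|)+1 lattice points, so counting each shared vertex once the boundary has gcd(5,7) + gcd(1,6) + gcd(6,1) = 1+1+1 = 3.
Scaling by 3 multiplies the area by 3² = 9 (so the new area is 333/2) and multiplies the boundary lattice-point count by 3, giving 9.
By Pick's theorem, the interior count of the dilated polygon is 333/2 − 9/2 + 1 = 163.

163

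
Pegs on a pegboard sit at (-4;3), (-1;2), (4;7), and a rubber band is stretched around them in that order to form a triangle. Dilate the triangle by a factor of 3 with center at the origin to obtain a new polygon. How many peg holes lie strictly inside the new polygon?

76

Using the shoelace formula, 2A = |((-4)·2 − (-1)·3) + ((-1)·7 − 4·2) + (4·3 − (-4)·7)| = 20, so the area is 10.
Summing gcd(|Δx|,|Δy|) over the edges gives the boundary count: gcd(3,1) + gcd(5,5) + gcd(8,4) = 1+5+4 = 10.
Scaling by 3 multiplies the area by 3² = 9 (so the new area is 90) and multiplies the boundary lattice-point count by 3, giving 30.
By Pick's theorem, the interior count of the dilated polygon is 90 − 30/2 + 1 = 76.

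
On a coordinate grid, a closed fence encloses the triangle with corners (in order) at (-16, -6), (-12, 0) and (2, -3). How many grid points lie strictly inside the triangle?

By the shoelace formula, twice the signed area is |((-16)·0 − (-12)·(-6)) + ((-12)·(-3) − 2·0) + (2·(-6) − (-16)·(-3))| = 96, so the area is 48.
Along each edge there are gcd(|Δx|,|Δy|)+1 lattice points, so counting each shared vertex once the boundary has gcd(4,6) + gcd(14,3) + gcd(18,3) = 2+1+3 = 6.
By Pick's theorem A = I + B/2 − 1, so I = 48 − 6/2 + 1 = 46.

46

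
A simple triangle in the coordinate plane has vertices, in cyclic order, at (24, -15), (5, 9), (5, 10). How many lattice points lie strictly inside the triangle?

By the shoelace formula, twice the signed area is |[24·9 − 5·(-15)] + [5·10 − 5·9] + [5·(-15) − 24·10]| = 19, so the area is 9.5.
The number of boundary lattice points is Σ gcd(|Δx|,|Δy|) = gcd(19,24) + gcd(0,1) + gcd(19,25) = 1+1+1 = 3.
Pick's theorem gives I = A − B/2 + 1 = 9.5 − 3/2 + 1 = 9.

9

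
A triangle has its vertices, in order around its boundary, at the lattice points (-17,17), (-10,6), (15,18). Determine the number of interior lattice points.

By the shoelace formula, twice the signed area is |[(-17)·6 − (-10)·17] + [(-10)·18 − 15·6] + [15·17 − (-17)·18]| = 359, so the area is 179.5.
Summing gcd(|Δx|,|Δy|) over the edges gives the boundary count: gcd(7,11) + gcd(25,12) + gcd(32,1) = 1+1+1 = 3.
By Pick's theorem A = I + B/2 − 1, so I = 179.5 − 3/2 + 1 = 179.

179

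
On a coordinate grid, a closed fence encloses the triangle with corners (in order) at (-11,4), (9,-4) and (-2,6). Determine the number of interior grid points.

54

The shoelace formula gives twice the area as |((-11)·(-4) − 9·4) + (9·6 − (-2)·(-4)) + ((-2)·4 − (-11)·6)| = 112, so the area is 56.
The number of boundary lattice points is Σ gcd(|Δx|,|Δy|) = gcd(20,8) + gcd(11,10) + gcd(9,2) = 4+1+1 = 6.
Pick's theorem gives I = A − B/2 + 1 = 56 − 6/2 + 1 = 54.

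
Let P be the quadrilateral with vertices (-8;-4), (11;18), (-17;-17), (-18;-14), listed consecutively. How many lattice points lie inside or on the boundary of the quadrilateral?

55

By the shoelace formula, twice the signed area is |((-8)·18 − 11·(-4)) + (11·(-17) − (-17)·18) + ((-17)·(-14) − (-18)·(-17)) + ((-18)·(-4) − (-8)·(-14))| = 89, so the area is 89/2.
Summing gcd(|Δx|,|Δy|) over the edges gives the boundary count: gcd(19,22) + gcd(28,35) + gcd(1,3) + gcd(10,10) = 1+7+1+10 = 19.
Pick's theorem gives I = A − B/2 + 1 = 89/2 − 19/2 + 1 = 36, so the closed region contains I + B = 36 + 19 = 55 lattice points.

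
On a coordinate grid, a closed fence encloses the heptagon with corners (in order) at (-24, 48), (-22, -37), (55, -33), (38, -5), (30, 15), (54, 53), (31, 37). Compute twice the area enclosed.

9915

By the shoelace formula, twice the signed area is |((-24)·(-37) − (-22)·48) + ((-22)·(-33) − 55·(-37)) + (55·(-5) − 38·(-33)) + (38·15 − 30·(-5)) + (30·53 − 54·15) + (54·37 − 31·53) + (31·48 − (-24)·37)| = 9915, so the area is 9915/2.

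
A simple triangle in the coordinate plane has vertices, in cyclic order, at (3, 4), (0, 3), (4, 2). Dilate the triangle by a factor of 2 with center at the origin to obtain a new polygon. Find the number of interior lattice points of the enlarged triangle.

12

Using the shoelace formula, 2A = |(3·3 − 0·4) + (0·2 − 4·3) + (4·4 − 3·2)| = 7, so the area is 7/2.
Summing gcd(|Δx|,|Δy|) over the edges gives the boundary count: gcd(3,1) + gcd(4,1) + gcd(1,2) = 1+1+1 = 3.
Scaling by 2 multiplies the area by 2² = 4 (so the new area is 14) and multiplies the boundary lattice-point count by 2, giving 6.
By Pick's theorem, the interior count of the dilated polygon is 14 − 6/2 + 1 = 12.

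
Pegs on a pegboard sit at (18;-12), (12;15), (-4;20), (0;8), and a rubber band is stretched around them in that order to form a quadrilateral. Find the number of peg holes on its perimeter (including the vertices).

Along each edge there are gcd(|Δx|,|Δy|)+1 lattice points, so counting each shared vertex once the boundary has gcd(6,27) + gcd(16,5) + gcd(4,12) + gcd(18,20) = 3+1+4+2 = 10.

10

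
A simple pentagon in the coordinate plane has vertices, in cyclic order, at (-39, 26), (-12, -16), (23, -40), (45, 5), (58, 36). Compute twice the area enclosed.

Using the shoelace formula, 2A = |((-39)·(-16) − (-12)·26) + ((-12)·(-40) − 23·(-16)) + (23·5 − 45·(-40)) + (45·36 − 58·5) + (58·26 − (-39)·36)| = 7941, so the area is 7941/2.

7941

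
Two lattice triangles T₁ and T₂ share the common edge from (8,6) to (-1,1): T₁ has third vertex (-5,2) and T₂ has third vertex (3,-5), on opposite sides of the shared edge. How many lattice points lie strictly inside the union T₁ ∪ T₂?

50

The union is the simple quadrilateral with vertices (8,6), (-5,2), (-1,1), (3,-5) in order.
Using the shoelace formula, 2A = |(8·2 − (-5)·6) + ((-5)·1 − (-1)·2) + ((-1)·(-5) − 3·1) + (3·6 − 8·(-5))| = 103, so the area is 51.5.
The number of boundary lattice points is Σ gcd(|Δx|,|Δy|) = gcd(13,4) + gcd(4,1) + gcd(4,6) + gcd(5,11) = 1+1+2+1 = 5.
By Pick's theorem I = A − B/2 + 1 = 51.5 − 5/2 + 1 = 50.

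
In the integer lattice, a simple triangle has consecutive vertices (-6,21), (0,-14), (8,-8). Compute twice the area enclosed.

316

By the shoelace formula, twice the signed area is |[(-6)·(-14) − 0·21] + [0·(-8) − 8·(-14)] + [8·21 − (-6)·(-8)]| = 316, so the area is 158.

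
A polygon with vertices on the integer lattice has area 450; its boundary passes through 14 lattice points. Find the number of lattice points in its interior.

444

Pick's theorem A = I + B/2 − 1 rearranges to I = A − B/2 + 1 = 450 − 14/2 + 1 = 444.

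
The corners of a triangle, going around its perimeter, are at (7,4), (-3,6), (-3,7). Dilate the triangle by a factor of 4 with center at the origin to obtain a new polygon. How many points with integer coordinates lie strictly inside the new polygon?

73

Using the shoelace formula, 2A = |(7·6 − (-3)·4) + ((-3)·7 − (-3)·6) + ((-3)·4 − 7·7)| = 10, so the area is 5.
Summing gcd(|Δx|,|Δy|) over the edges gives the boundary count: gcd(10,2) + gcd(0,1) + gcd(10,3) = 2+1+1 = 4.
Scaling by 4 multiplies the area by 4² = 16 (so the new area is 80) and multiplies the boundary lattice-point count by 4, giving 16.
By Pick's theorem, the interior count of the dilated polygon is 80 − 16/2 + 1 = 73.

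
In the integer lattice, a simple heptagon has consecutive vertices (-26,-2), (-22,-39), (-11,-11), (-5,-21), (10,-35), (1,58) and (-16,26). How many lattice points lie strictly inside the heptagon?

1806

By the shoelace formula, twice the signed area is |((-26)·(-39) − (-22)·(-2)) + ((-22)·(-11) − (-11)·(-39)) + ((-11)·(-21) − (-5)·(-11)) + ((-5)·(-35) − 10·(-21)) + (10·58 − 1·(-35)) + (1·26 − (-16)·58) + ((-16)·(-2) − (-26)·26)| = 3621, so the area is 1810.5.
Along each edge there are gcd(|Δx|,|Δy|)+1 lattice points, so counting each shared vertex once the boundary has gcd(4,37) + gcd(11,28) + gcd(6,10) + gcd(15,14) + gcd(9,93) + gcd(17,32) + gcd(10,28) = 1+1+2+1+3+1+2 = 11.
Pick's theorem gives I = A − B/2 + 1 = 1810.5 − 11/2 + 1 = 1806.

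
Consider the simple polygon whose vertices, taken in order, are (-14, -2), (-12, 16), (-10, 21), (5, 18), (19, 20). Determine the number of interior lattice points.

304

By the shoelace formula, twice the signed area is |((-14)·16 − (-12)·(-2)) + ((-12)·21 − (-10)·16) + ((-10)·18 − 5·21) + (5·20 − 19·18) + (19·(-2) − (-14)·20)| = 625, so the area is 625/2.
The number of boundary lattice points is Σ gcd(|Δx|,|Δy|) = gcd(2,18) + gcd(2,5) + gcd(15,3) + gcd(14,2) + gcd(33,22) = 2+1+3+2+11 = 19.
Pick's theorem gives I = A − B/2 + 1 = 625/2 − 19/2 + 1 = 304.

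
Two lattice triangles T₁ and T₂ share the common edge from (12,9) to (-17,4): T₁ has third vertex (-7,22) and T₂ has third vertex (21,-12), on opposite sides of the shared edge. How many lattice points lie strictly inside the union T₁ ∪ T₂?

The union is the simple quadrilateral with vertices (12,9), (-7,22), (-17,4), (21,-12) in order.
By the shoelace formula, twice the signed area is |[12·22 − (-7)·9] + [(-7)·4 − (-17)·22] + [(-17)·(-12) − 21·4] + [21·9 − 12·(-12)]| = 1126, so the area is 563.
Along each edge there are gcd(|Δx|,|Δy|)+1 lattice points, so counting each shared vertex once the boundary has gcd(19,13) + gcd(10,18) + gcd(38,16) + gcd(9,21) = 1+2+2+3 = 8.
By Pick's theorem I = A − B/2 + 1 = 563 − 8/2 + 1 = 560.

560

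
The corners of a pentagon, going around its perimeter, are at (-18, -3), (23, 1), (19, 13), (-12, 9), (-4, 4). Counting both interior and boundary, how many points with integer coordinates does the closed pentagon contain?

Using the shoelace formula, 2A = |((-18)·1 − 23·(-3)) + (23·13 − 19·1) + (19·9 − (-12)·13) + ((-12)·4 − (-4)·9) + ((-4)·(-3) − (-18)·4)| = 730, so the area is 365.
Summing gcd(|Δx|,|Δy|) over the edges gives the boundary count: gcd(41,4) + gcd(4,12) + gcd(31,4) + gcd(8,5) + gcd(14,7) = 1+4+1+1+7 = 14.
Pick's theorem gives I = A − B/2 + 1 = 365 − 14/2 + 1 = 359, so the closed region contains I + B = 359 + 14 = 373 lattice points.

373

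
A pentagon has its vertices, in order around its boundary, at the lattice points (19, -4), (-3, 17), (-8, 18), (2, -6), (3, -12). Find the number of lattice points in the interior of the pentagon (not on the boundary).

302

The shoelace formula gives twice the area as |(19·17 − (-3)·(-4)) + ((-3)·18 − (-8)·17) + ((-8)·(-6) − 2·18) + (2·(-12) − 3·(-6)) + (3·(-4) − 19·(-12))| = 615, so the area is 615/2.
Along each edge there are gcd(|Δx|,|Δy|)+1 lattice points, so counting each shared vertex once the boundary has gcd(22,21) + gcd(5,1) + gcd(10,24) + gcd(1,6) + gcd(16,8) = 1+1+2+1+8 = 13.
Pick's theorem gives I = A − B/2 + 1 = 615/2 − 13/2 + 1 = 302.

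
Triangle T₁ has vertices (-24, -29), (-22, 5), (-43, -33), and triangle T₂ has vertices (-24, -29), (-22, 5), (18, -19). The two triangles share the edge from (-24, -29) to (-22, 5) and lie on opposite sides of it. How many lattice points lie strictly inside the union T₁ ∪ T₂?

1018

The union is the simple quadrilateral with vertices (-24, -29), (-43, -33), (-22, 5), (18, -19) in order.
The shoelace formula gives twice the area as |[(-24)·(-33) − (-43)·(-29)] + [(-43)·5 − (-22)·(-33)] + [(-22)·(-19) − 18·5] + [18·(-29) − (-24)·(-19)]| = 2046, so the area is 1023.
Summing gcd(|Δx|,|Δy|) over the edges gives the boundary count: gcd(19,4) + gcd(21,38) + gcd(40,24) + gcd(42,10) = 1+1+8+2 = 12.
By Pick's theorem I = A − B/2 + 1 = 1023 − 12/2 + 1 = 1018.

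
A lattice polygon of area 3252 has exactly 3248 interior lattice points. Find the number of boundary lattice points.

10

Pick's theorem gives A = I + B/2 − 1, so B = 2(A − I + 1) = 2(3252 − 3248 + 1) = 10.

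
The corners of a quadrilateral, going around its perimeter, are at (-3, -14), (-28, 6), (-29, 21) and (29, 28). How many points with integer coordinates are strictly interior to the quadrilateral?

The shoelace formula gives twice the area as |((-3)·6 − (-28)·(-14)) + ((-28)·21 − (-29)·6) + ((-29)·28 − 29·21) + (29·(-14) − (-3)·28)| = 2567, so the area is 2567/2.
Summing gcd(|Δx|,|Δy|) over the edges gives the boundary count: gcd(25,20) + gcd(1,15) + gcd(58,7) + gcd(32,42) = 5+1+1+2 = 9.
Pick's theorem gives I = A − B/2 + 1 = 2567/2 − 9/2 + 1 = 1280.

1280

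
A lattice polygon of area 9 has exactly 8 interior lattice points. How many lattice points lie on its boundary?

Pick's theorem gives A = I + B/2 − 1, so B = 2(A − I + 1) = 2(9 − 8 + 1) = 4.

4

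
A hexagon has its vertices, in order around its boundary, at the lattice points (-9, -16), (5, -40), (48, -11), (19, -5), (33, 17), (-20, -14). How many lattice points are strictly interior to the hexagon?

1414

By the shoelace formula, twice the signed area is |[(-9)·(-40) − 5·(-16)] + [5·(-11) − 48·(-40)] + [48·(-5) − 19·(-11)] + [19·17 − 33·(-5)] + [33·(-14) − (-20)·17] + [(-20)·(-16) − (-9)·(-14)]| = 2834, so the area is 1417.
Summing gcd(|Δx|,|Δy|) over the edges gives the boundary count: gcd(14,24) + gcd(43,29) + gcd(29,6) + gcd(14,22) + gcd(53,31) + gcd(11,2) = 2+1+1+2+1+1 = 8.
By Pick's theorem A = I + B/2 − 1, so I = 1417 − 8/2 + 1 = 1414.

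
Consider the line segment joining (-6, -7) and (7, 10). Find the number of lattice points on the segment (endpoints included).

2

The number of lattice points on a segment between lattice points is gcd(|Δx|,|Δy|) + 1 = gcd(13,17) + 1 = 1 + 1 = 2.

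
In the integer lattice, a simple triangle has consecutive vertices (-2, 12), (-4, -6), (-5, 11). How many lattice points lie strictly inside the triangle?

Using the shoelace formula, 2A = |[(-2)·(-6) − (-4)·12] + [(-4)·11 − (-5)·(-6)] + [(-5)·12 − (-2)·11]| = 52, so the area is 26.
Summing gcd(|Δx|,|Δy|) over the edges gives the boundary count: gcd(2,18) + gcd(1,17) + gcd(3,1) = 2+1+1 = 4.
Pick's theorem gives I = A − B/2 + 1 = 26 − 4/2 + 1 = 25.

25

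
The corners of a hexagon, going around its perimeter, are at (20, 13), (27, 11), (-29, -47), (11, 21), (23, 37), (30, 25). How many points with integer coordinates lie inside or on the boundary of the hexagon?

The shoelace formula gives twice the area as |(20·11 − 27·13) + (27·(-47) − (-29)·11) + ((-29)·21 − 11·(-47)) + (11·37 − 23·21) + (23·25 − 30·37) + (30·13 − 20·25)| = 1894, so the area is 947.
Along each edge there are gcd(|Δx|,|Δy|)+1 lattice points, so counting each shared vertex once the boundary has gcd(7,2) + gcd(56,58) + gcd(40,68) + gcd(12,16) + gcd(7,12) + gcd(10,12) = 1+2+4+4+1+2 = 14.
Pick's theorem gives I = A − B/2 + 1 = 947 − 14/2 + 1 = 941, so the closed region contains I + B = 941 + 14 = 955 lattice points.

955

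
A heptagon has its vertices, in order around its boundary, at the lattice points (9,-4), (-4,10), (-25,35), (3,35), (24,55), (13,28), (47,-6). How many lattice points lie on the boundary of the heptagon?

Summing gcd(|Δx|,|Δy|) over the edges gives the boundary count: gcd(13,14) + gcd(21,25) + gcd(28,0) + gcd(21,20) + gcd(11,27) + gcd(34,34) + gcd(38,2) = 1+1+28+1+1+34+2 = 68.

68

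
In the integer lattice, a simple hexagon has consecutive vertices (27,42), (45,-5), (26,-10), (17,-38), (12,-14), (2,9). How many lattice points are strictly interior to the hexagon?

1482

The shoelace formula gives twice the area as |(27·(-5) − 45·42) + (45·(-10) − 26·(-5)) + (26·(-38) − 17·(-10)) + (17·(-14) − 12·(-38)) + (12·9 − 2·(-14)) + (2·42 − 27·9)| = 2968, so the area is 1484.
Summing gcd(|Δx|,|Δy|) over the edges gives the boundary count: gcd(18,47) + gcd(19,5) + gcd(9,28) + gcd(5,24) + gcd(10,23) + gcd(25,33) = 1+1+1+1+1+1 = 6.
Pick's theorem gives I = A − B/2 + 1 = 1484 − 6/2 + 1 = 1482.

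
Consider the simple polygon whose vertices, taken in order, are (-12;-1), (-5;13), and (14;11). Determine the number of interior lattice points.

136

The shoelace formula gives twice the area as |((-12)·13 − (-5)·(-1)) + ((-5)·11 − 14·13) + (14·(-1) − (-12)·11)| = 280, so the area is 140.
The number of boundary lattice points is Σ gcd(|Δx|,|Δy|) = gcd(7,14) + gcd(19,2) + gcd(26,12) = 7+1+2 = 10.
Pick's theorem gives I = A − B/2 + 1 = 140 − 10/2 + 1 = 136.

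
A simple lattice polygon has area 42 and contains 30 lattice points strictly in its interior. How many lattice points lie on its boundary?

26

Pick's theorem gives A = I + B/2 − 1, so B = 2(A − I + 1) = 2(42 − 30 + 1) = 26.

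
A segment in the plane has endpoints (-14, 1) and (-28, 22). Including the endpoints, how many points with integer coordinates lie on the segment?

8

The number of lattice points on a segment between lattice points is gcd(|Δx|,|Δy|) + 1 = gcd(14,21) + 1 = 7 + 1 = 8.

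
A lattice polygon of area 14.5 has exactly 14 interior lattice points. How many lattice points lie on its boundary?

3

Pick's theorem gives A = I + B/2 − 1, so B = 2(A − I + 1) = 2(14.5 − 14 + 1) = 3.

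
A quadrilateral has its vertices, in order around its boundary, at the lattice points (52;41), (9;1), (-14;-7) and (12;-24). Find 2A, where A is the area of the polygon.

The shoelace formula gives twice the area as |(52·1 − 9·41) + (9·(-7) − (-14)·1) + ((-14)·(-24) − 12·(-7)) + (12·41 − 52·(-24))| = 1794, so the area is 897.

1794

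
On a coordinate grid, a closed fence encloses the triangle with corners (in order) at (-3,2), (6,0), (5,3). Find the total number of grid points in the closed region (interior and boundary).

Using the shoelace formula, 2A = |((-3)·0 − 6·2) + (6·3 − 5·0) + (5·2 − (-3)·3)| = 25, so the area is 12.5.
Along each edge there are gcd(|Δx|,|Δy|)+1 lattice points, so counting each shared vertex once the boundary has gcd(9,2) + gcd(1,3) + gcd(8,1) = 1+1+1 = 3.
Pick's theorem gives I = A − B/2 + 1 = 12.5 − 3/2 + 1 = 12, so the closed region contains I + B = 12 + 3 = 15 lattice points.

15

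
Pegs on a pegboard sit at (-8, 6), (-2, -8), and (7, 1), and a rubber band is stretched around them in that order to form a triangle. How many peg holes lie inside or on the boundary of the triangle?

99

Using the shoelace formula, 2A = |[(-8)·(-8) − (-2)·6] + [(-2)·1 − 7·(-8)] + [7·6 − (-8)·1]| = 180, so the area is 90.
The number of boundary lattice points is Σ gcd(|Δx|,|Δy|) = gcd(6,14) + gcd(9,9) + gcd(15,5) = 2+9+5 = 16.
Pick's theorem gives I = A − B/2 + 1 = 90 − 16/2 + 1 = 83, so the closed region contains I + B = 83 + 16 = 99 lattice points.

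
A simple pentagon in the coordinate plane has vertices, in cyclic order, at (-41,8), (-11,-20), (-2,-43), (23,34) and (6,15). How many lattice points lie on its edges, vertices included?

Along each edge there are gcd(|Δx|,|Δy|)+1 lattice points, so counting each shared vertex once the boundary has gcd(30,28) + gcd(9,23) + gcd(25,77) + gcd(17,19) + gcd(47,7) = 2+1+1+1+1 = 6.

6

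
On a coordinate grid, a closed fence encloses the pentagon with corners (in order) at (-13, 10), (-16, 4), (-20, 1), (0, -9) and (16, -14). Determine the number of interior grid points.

230

Using the shoelace formula, 2A = |((-13)·4 − (-16)·10) + ((-16)·1 − (-20)·4) + ((-20)·(-9) − 0·1) + (0·(-14) − 16·(-9)) + (16·10 − (-13)·(-14))| = 474, so the area is 237.
Summing gcd(|Δx|,|Δy|) over the edges gives the boundary count: gcd(3,6) + gcd(4,3) + gcd(20,10) + gcd(16,5) + gcd(29,24) = 3+1+10+1+1 = 16.
By Pick's theorem A = I + B/2 − 1, so I = 237 − 16/2 + 1 = 230.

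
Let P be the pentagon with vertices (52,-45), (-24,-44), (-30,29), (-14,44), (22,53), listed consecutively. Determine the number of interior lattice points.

5871

By the shoelace formula, twice the signed area is |(52·(-44) − (-24)·(-45)) + ((-24)·29 − (-30)·(-44)) + ((-30)·44 − (-14)·29) + ((-14)·53 − 22·44) + (22·(-45) − 52·53)| = 11754, so the area is 5877.
Summing gcd(|Δx|,|Δy|) over the edges gives the boundary count: gcd(76,1) + gcd(6,73) + gcd(16,15) + gcd(36,9) + gcd(30,98) = 1+1+1+9+2 = 14.
By Pick's theorem A = I + B/2 − 1, so I = 5877 − 14/2 + 1 = 5871.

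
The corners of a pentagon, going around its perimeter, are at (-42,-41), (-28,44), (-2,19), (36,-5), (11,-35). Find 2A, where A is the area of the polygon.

By the shoelace formula, twice the signed area is |[(-42)·44 − (-28)·(-41)] + [(-28)·19 − (-2)·44] + [(-2)·(-5) − 36·19] + [36·(-35) − 11·(-5)] + [11·(-41) − (-42)·(-35)]| = 7240, so the area is 3620.

7240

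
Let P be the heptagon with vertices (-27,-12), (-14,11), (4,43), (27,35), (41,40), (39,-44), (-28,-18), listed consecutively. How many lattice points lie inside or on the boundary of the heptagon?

By the shoelace formula, twice the signed area is |[(-27)·11 − (-14)·(-12)] + [(-14)·43 − 4·11] + [4·35 − 27·43] + [27·40 − 41·35] + [41·(-44) − 39·40] + [39·(-18) − (-28)·(-44)] + [(-28)·(-12) − (-27)·(-18)]| = 7935, so the area is 7935/2.
Summing gcd(|Δx|,|Δy|) over the edges gives the boundary count: gcd(13,23) + gcd(18,32) + gcd(23,8) + gcd(14,5) + gcd(2,84) + gcd(67,26) + gcd(1,6) = 1+2+1+1+2+1+1 = 9.
Pick's theorem gives I = A − B/2 + 1 = 7935/2 − 9/2 + 1 = 3964, so the closed region contains I + B = 3964 + 9 = 3973 lattice points.

3973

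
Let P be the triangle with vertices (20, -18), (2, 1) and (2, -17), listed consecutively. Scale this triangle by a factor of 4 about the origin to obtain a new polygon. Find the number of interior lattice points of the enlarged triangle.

2553

By the shoelace formula, twice the signed area is |(20·1 − 2·(-18)) + (2·(-17) − 2·1) + (2·(-18) − 20·(-17))| = 324, so the area is 162.
The number of boundary lattice points is Σ gcd(|Δx|,|Δy|) = gcd(18,19) + gcd(0,18) + gcd(18,1) = 1+18+1 = 20.
Scaling by 4 multiplies the area by 4² = 16 (so the new area is 2592) and multiplies the boundary lattice-point count by 4, giving 80.
By Pick's theorem, the interior count of the dilated polygon is 2592 − 80/2 + 1 = 2553.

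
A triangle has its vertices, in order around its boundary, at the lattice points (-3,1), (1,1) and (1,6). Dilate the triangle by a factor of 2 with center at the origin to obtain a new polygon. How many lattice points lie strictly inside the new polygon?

31

Using the shoelace formula, 2A = |((-3)·1 − 1·1) + (1·6 − 1·1) + (1·1 − (-3)·6)| = 20, so the area is 10.
The number of boundary lattice points is Σ gcd(|Δx|,|Δy|) = gcd(4,0) + gcd(0,5) + gcd(4,5) = 4+5+1 = 10.
Scaling by 2 multiplies the area by 2² = 4 (so the new area is 40) and multiplies the boundary lattice-point count by 2, giving 20.
By Pick's theorem, the interior count of the dilated polygon is 40 − 20/2 + 1 = 31.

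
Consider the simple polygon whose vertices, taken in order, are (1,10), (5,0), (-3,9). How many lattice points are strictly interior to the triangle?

By the shoelace formula, twice the signed area is |(1·0 − 5·10) + (5·9 − (-3)·0) + ((-3)·10 − 1·9)| = 44, so the area is 22.
Along each edge there are gcd(|Δx|,|Δy|)+1 lattice points, so counting each shared vertex once the boundary has gcd(4,10) + gcd(8,9) + gcd(4,1) = 2+1+1 = 4.
By Pick's theorem A = I + B/2 − 1, so I = 22 − 4/2 + 1 = 21.

21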